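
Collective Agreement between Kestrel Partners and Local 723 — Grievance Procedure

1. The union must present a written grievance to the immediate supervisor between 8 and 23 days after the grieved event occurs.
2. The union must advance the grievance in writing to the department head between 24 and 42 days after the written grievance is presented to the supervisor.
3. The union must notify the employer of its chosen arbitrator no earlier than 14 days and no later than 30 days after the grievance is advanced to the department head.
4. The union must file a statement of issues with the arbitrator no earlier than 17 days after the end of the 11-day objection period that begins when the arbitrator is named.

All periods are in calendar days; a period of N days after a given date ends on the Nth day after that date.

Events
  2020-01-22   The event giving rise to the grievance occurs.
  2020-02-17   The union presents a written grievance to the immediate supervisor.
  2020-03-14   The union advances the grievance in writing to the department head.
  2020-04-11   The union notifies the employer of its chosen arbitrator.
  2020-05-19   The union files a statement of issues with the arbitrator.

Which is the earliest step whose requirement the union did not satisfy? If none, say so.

Step 1

Step 1 — 8 and 23 days from 2020-01-22 (when the grieved event occurs) are 2020-01-30 and 2020-02-14 respectively; done 2020-02-17 — 3 days after the window closed.
No need to go further; step 1 was not satisfied.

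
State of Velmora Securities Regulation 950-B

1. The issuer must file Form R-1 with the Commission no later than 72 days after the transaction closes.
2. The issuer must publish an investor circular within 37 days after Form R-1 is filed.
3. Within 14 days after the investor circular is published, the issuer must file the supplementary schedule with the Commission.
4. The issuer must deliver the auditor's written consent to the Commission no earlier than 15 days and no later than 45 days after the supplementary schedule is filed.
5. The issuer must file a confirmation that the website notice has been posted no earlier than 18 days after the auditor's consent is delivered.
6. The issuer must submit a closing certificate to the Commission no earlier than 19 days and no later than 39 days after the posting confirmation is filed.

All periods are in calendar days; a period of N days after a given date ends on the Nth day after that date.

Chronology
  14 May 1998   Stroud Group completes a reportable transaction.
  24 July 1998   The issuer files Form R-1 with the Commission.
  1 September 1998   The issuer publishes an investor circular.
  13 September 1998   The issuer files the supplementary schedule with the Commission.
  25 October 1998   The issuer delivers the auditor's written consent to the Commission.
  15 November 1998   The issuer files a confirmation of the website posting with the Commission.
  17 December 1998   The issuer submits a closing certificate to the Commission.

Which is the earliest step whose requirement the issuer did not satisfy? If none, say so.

Step 1 — counting 72 days from 14 May 1998 (when the transaction closes) gives a deadline of 25 July 1998; 24 July 1998 is within that limit.
Step 2 — counting 37 days from 24 July 1998 (when Form R-1 is filed) gives a deadline of 30 August 1998; 1 September 1998 misses that deadline by 2 days.

Step 2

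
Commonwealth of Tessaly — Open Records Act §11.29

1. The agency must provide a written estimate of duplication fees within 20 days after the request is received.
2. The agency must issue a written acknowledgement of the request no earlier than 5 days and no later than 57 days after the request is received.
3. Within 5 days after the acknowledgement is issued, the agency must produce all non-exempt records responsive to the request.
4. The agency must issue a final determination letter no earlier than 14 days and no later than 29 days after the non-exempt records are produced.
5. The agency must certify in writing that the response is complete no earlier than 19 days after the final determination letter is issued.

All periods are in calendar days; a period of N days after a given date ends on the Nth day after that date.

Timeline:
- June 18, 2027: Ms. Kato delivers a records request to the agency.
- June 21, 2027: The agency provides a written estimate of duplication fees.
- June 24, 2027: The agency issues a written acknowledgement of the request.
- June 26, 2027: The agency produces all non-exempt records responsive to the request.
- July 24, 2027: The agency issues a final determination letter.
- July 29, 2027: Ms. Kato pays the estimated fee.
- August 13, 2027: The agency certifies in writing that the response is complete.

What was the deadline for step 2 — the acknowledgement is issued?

Step 2 runs from June 18, 2027, when the request is received. The window is 5–57 days after June 18, 2027; it closes on August 14, 2027.

August 14, 2027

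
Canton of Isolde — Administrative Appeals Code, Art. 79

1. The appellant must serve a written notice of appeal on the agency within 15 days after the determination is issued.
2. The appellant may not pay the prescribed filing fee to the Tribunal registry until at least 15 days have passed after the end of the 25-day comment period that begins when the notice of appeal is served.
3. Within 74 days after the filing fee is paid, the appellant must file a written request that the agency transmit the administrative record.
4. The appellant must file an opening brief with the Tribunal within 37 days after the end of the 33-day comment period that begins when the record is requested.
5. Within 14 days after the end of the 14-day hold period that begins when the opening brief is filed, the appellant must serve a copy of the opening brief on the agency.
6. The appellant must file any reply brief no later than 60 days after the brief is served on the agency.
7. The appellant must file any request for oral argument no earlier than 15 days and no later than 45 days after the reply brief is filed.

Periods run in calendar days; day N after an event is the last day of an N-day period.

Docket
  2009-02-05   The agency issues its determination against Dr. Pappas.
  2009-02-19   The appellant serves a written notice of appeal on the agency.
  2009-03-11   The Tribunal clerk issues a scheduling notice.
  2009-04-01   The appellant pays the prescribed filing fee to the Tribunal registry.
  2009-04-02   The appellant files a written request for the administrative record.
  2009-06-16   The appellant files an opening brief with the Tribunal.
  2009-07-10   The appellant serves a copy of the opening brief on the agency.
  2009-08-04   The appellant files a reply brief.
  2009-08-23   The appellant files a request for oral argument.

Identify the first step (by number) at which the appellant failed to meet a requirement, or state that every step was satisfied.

(1) due by 2009-02-05 + 15 days = 2009-02-20; 2009-02-19 is within that limit.
(2) permitted from 2009-03-16 + 15 days = 2009-03-31 onward; done 2009-04-01 — permitted.
(3) due by 2009-04-01 + 74 days = 2009-06-14; completed 2009-04-02, before the deadline.
(4) due by 2009-05-05 + 37 days = 2009-06-11; done 2009-06-16 — 5 days late.

Step 4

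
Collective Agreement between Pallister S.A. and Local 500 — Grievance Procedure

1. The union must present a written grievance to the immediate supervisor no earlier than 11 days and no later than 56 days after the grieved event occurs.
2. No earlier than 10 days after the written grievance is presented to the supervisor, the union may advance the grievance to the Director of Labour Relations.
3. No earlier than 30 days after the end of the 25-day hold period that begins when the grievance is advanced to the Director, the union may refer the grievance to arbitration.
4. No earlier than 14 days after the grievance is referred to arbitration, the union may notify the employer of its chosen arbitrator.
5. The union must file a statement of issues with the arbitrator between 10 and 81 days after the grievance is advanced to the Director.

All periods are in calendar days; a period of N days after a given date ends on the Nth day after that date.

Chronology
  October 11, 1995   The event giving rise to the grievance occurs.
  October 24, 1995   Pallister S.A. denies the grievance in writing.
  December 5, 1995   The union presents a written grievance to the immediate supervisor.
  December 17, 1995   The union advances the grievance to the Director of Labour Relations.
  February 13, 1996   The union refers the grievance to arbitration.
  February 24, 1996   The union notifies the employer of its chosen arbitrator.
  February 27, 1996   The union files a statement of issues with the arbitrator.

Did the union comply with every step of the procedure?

(1) the permitted window runs from October 11, 1995 + 11 = October 22, 1995 to October 11, 1995 + 56 = December 6, 1995; done December 5, 1995, which is between those dates.
(2) permitted from December 5, 1995 + 10 days = December 15, 1995 onward; December 17, 1995 is on or after that date.
(3) permitted from January 11, 1996 + 30 days = February 10, 1996 onward; February 13, 1996 is on or after that date.
(4) permitted from February 13, 1996 + 14 days = February 27, 1996 onward; acted on February 24, 1996, 3 days prematurely.
No need to go further; step 4 was not satisfied.

No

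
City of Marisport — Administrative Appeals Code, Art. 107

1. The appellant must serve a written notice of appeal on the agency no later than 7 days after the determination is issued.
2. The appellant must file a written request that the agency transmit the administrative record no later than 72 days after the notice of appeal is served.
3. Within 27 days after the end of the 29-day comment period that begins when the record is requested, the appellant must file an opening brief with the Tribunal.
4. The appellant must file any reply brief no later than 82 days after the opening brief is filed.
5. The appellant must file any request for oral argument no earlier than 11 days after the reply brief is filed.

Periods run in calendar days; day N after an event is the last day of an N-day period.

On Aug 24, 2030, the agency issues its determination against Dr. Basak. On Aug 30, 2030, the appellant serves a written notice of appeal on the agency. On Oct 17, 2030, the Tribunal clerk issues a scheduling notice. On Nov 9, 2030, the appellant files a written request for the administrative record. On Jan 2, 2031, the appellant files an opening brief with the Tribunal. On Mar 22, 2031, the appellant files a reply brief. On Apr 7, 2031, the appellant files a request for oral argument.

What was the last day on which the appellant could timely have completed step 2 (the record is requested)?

Nov 10, 2030

Step 2 runs from Aug 30, 2030, when the notice of appeal is served. 72 days after Aug 30, 2030 is Nov 10, 2030.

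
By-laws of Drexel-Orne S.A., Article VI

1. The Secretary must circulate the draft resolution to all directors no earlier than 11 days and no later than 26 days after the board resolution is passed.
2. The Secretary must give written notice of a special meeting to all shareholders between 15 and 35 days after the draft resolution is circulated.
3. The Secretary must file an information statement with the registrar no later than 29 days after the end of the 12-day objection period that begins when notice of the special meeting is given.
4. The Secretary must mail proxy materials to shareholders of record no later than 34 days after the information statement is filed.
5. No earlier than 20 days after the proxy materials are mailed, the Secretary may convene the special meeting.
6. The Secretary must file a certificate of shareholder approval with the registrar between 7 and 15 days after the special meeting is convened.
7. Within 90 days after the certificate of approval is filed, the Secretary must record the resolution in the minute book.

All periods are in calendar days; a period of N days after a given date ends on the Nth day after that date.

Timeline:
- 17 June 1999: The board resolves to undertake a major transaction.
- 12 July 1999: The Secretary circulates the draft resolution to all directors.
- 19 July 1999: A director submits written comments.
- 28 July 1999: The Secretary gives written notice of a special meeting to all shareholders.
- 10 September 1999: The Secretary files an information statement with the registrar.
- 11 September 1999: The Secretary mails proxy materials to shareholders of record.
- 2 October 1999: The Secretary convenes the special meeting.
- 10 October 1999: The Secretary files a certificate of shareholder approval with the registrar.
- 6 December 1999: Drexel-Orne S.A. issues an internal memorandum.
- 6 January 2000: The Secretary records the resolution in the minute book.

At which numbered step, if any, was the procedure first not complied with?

Step 1 — 11 and 26 days from 17 June 1999 (when the board resolution is passed) are 28 June 1999 and 13 July 1999 respectively; done 12 July 1999, which is between those dates.
Step 2 — 15 and 35 days from 12 July 1999 (when the draft resolution is circulated) are 27 July 1999 and 16 August 1999 respectively; done 28 July 1999 — within the window.
Step 3 — counting 29 days from 9 August 1999 (end of the 12-day objection period, which began when notice of the special meeting is given on 28 July 1999) gives a deadline of 7 September 1999; done 10 September 1999 — 3 days late.
No need to go further; step 3 was not satisfied.

Step 3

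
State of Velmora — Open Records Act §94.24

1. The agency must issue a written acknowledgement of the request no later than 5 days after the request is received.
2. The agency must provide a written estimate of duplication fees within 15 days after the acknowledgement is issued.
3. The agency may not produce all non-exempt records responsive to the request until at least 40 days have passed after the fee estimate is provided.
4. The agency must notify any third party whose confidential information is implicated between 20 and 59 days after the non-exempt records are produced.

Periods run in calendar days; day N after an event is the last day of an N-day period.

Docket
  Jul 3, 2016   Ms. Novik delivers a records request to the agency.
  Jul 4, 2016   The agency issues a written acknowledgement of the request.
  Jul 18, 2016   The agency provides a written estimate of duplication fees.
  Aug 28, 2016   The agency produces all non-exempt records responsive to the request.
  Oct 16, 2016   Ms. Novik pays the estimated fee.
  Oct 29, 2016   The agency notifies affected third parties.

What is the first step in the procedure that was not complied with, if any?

Step 1 — counting 5 days from Jul 3, 2016 (when the request is received) gives a deadline of Jul 8, 2016; Jul 4, 2016 is within that limit.
Step 2 — counting 15 days from Jul 4, 2016 (when the acknowledgement is issued) gives a deadline of Jul 19, 2016; completed Jul 18, 2016, before the deadline.
Step 3 — must wait 40 days from Jul 18, 2016 (when the fee estimate is provided), so not before Aug 27, 2016; Aug 28, 2016 is on or after that date.
Step 4 — 20 and 59 days from Aug 28, 2016 (when the non-exempt records are produced) are Sep 17, 2016 and Oct 26, 2016 respectively; done Oct 29, 2016 — 3 days after the window closed.
The analysis stops there.

Step 4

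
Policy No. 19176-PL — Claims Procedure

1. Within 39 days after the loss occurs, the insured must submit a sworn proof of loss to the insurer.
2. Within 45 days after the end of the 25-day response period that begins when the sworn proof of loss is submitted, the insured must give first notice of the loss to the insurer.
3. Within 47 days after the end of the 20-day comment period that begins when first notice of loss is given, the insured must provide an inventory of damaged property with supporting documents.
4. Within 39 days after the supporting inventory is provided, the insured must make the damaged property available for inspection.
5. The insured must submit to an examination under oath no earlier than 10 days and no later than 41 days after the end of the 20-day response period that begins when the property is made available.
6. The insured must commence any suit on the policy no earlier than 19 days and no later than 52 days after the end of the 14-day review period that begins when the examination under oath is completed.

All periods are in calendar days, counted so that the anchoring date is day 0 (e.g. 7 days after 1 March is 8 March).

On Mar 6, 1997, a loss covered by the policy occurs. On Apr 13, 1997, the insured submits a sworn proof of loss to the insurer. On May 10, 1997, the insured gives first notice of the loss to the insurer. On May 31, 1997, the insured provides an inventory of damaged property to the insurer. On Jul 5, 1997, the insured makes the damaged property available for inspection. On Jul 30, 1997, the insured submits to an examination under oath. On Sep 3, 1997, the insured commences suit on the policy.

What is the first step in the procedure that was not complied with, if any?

Step 1: 39 days after Mar 6, 1997 (when the loss occurs) is Apr 14, 1997; done Apr 13, 1997 — timely.
Step 2: 45 days after May 8, 1997 (end of the 25-day response period, which began when the sworn proof of loss is submitted on Apr 13, 1997) is Jun 22, 1997; completed May 10, 1997, before the deadline.
Step 3: 47 days after May 30, 1997 (end of the 20-day comment period, which began when first notice of loss is given on May 10, 1997) is Jul 16, 1997; completed May 31, 1997, before the deadline.
Step 4: 39 days after May 31, 1997 (when the supporting inventory is provided) is Jul 9, 1997; done Jul 5, 1997 — timely.
Step 5: the window is 10–41 days after Jul 25, 1997 (end of the 20-day response period, which began when the property is made available on Jul 5, 1997), so Aug 4, 1997 through Sep 4, 1997; Jul 30, 1997 is 5 days too early.
That is the first point of non-compliance.

Step 5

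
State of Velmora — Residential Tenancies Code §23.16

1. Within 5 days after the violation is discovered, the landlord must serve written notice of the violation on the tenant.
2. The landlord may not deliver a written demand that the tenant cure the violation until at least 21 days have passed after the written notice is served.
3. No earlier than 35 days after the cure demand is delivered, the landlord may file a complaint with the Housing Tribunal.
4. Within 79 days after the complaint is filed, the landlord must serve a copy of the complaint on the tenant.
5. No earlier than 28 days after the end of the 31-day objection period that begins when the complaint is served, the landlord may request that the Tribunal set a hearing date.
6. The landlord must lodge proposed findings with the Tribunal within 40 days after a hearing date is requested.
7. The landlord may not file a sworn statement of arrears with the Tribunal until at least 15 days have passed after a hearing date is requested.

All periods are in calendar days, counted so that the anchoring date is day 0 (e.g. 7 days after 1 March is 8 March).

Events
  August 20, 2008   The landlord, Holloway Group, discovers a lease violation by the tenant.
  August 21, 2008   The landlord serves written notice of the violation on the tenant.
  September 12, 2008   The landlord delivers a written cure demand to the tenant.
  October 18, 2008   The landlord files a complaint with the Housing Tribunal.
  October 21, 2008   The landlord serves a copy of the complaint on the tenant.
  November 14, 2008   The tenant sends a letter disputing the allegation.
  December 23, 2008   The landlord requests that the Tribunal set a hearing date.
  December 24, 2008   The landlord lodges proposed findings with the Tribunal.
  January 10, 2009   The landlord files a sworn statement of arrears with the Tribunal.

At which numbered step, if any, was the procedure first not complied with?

None — every step was satisfied

Step 1 — counting 5 days from August 20, 2008 (when the violation is discovered) gives a deadline of August 25, 2008; done August 21, 2008 — timely.
Step 2 — must wait 21 days from August 21, 2008 (when the written notice is served), so not before September 11, 2008; done September 12, 2008 — permitted.
Step 3 — must wait 35 days from September 12, 2008 (when the cure demand is delivered), so not before October 17, 2008; done October 18, 2008, after the minimum wait.
Step 4 — counting 79 days from October 18, 2008 (when the complaint is filed) gives a deadline of January 5, 2009; completed October 21, 2008, before the deadline.
Step 5 — must wait 28 days from November 21, 2008 (end of the 31-day objection period, which began when the complaint is served on October 21, 2008), so not before December 19, 2008; December 23, 2008 is on or after that date.
Step 6 — counting 40 days from December 23, 2008 (when a hearing date is requested) gives a deadline of February 1, 2009; done December 24, 2008 — timely.
Step 7 — must wait 15 days from December 23, 2008 (when a hearing date is requested), so not before January 7, 2009; January 10, 2009 is on or after that date.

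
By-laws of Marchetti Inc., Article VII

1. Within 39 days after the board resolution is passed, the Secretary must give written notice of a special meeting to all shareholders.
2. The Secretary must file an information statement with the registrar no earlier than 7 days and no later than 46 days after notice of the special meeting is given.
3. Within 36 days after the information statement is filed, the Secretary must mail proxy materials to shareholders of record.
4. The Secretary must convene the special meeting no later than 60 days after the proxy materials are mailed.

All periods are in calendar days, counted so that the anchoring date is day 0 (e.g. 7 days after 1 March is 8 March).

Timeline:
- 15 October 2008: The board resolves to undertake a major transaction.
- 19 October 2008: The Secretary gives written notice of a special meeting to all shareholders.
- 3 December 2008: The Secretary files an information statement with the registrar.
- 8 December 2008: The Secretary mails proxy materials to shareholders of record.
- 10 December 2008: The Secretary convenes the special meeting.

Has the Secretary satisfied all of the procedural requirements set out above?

Step 1: 39 days after 15 October 2008 (when the board resolution is passed) is 23 November 2008; 19 October 2008 is within that limit.
Step 2: the window is 7–46 days after 19 October 2008 (when notice of the special meeting is given), so 26 October 2008 through 4 December 2008; done 3 December 2008 — within the window.
Step 3: 36 days after 3 December 2008 (when the information statement is filed) is 8 January 2009; 8 December 2008 is within that limit.
Step 4: 60 days after 8 December 2008 (when the proxy materials are mailed) is 6 February 2009; completed 10 December 2008, before the deadline.

Yes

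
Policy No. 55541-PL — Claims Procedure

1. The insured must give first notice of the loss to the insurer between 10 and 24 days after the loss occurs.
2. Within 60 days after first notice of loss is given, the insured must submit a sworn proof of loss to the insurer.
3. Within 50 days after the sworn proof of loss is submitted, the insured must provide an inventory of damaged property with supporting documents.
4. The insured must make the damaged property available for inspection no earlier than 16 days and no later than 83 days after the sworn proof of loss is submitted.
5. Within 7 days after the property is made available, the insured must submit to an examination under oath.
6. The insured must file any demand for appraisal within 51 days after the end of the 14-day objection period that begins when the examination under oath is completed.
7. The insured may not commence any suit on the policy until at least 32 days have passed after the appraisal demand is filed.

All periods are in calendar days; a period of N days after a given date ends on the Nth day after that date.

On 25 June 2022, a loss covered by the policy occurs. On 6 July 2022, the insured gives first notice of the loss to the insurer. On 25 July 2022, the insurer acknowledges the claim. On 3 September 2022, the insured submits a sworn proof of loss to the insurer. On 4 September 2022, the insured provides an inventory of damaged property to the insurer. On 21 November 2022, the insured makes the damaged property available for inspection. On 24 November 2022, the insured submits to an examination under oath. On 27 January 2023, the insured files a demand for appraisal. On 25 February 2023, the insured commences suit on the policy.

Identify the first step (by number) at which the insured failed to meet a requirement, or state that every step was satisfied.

Step 1: the window is 10–24 days after 25 June 2022 (when the loss occurs), so 5 July 2022 through 19 July 2022; done 6 July 2022, which is between those dates.
Step 2: 60 days after 6 July 2022 (when first notice of loss is given) is 4 September 2022; completed 3 September 2022, before the deadline.
Step 3: 50 days after 3 September 2022 (when the sworn proof of loss is submitted) is 23 October 2022; completed 4 September 2022, before the deadline.
Step 4: the window is 16–83 days after 3 September 2022 (when the sworn proof of loss is submitted), so 19 September 2022 through 25 November 2022; 21 November 2022 falls inside that range.
Step 5: 7 days after 21 November 2022 (when the property is made available) is 28 November 2022; done 24 November 2022 — timely.
Step 6: 51 days after 8 December 2022 (end of the 14-day objection period, which began when the examination under oath is completed on 24 November 2022) is 28 January 2023; completed 27 January 2023, before the deadline.
Step 7: the earliest permitted date is 32 days after 27 January 2023 (when the appraisal demand is filed), i.e. 28 February 2023; 25 February 2023 is 3 days before the earliest permitted date.
The analysis stops there.

Step 7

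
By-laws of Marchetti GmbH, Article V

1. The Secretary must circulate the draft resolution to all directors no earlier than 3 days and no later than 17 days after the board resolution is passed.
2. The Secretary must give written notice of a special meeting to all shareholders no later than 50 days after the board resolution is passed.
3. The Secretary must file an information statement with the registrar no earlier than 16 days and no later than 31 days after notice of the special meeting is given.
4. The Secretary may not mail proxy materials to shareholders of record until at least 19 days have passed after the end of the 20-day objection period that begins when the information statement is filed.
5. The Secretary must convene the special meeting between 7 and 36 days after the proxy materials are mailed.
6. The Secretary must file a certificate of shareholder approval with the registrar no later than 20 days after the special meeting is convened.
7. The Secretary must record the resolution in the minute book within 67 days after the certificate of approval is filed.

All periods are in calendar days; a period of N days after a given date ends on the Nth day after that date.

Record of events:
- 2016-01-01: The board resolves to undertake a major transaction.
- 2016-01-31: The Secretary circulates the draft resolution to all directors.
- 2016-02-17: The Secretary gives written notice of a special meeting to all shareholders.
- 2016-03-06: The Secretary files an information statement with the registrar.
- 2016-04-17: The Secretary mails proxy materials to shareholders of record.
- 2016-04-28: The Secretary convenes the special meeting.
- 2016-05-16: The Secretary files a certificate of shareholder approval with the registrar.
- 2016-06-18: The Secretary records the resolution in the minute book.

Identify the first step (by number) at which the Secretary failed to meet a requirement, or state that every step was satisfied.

Step 1 — 3 and 17 days from 2016-01-01 (when the board resolution is passed) are 2016-01-04 and 2016-01-18 respectively; done 2016-01-31 — 13 days after the window closed.
Later steps need not be reached.

Step 1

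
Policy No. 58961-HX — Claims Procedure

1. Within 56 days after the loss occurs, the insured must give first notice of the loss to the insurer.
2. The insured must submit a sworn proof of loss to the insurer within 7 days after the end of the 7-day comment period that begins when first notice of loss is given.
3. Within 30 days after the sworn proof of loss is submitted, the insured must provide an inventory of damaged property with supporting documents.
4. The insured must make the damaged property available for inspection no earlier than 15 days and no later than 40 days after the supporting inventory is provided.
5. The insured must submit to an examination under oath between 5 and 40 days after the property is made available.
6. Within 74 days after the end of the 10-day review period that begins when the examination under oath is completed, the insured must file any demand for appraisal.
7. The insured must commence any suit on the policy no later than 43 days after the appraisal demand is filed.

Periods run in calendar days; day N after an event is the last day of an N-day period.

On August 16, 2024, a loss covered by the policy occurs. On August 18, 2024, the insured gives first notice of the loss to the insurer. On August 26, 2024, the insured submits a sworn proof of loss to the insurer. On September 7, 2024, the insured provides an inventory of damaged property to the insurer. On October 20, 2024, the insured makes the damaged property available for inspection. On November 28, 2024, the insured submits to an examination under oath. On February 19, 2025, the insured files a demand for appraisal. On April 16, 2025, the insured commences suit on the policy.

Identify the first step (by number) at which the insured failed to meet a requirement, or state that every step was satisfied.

Step 4

Step 1 — counting 56 days from August 16, 2024 (when the loss occurs) gives a deadline of October 11, 2024; completed August 18, 2024, before the deadline.
Step 2 — counting 7 days from August 25, 2024 (end of the 7-day comment period, which began when first notice of loss is given on August 18, 2024) gives a deadline of September 1, 2024; done August 26, 2024 — timely.
Step 3 — counting 30 days from August 26, 2024 (when the sworn proof of loss is submitted) gives a deadline of September 25, 2024; completed September 7, 2024, before the deadline.
Step 4 — 15 and 40 days from September 7, 2024 (when the supporting inventory is provided) are September 22, 2024 and October 17, 2024 respectively; October 20, 2024 is 3 days past the end of the window.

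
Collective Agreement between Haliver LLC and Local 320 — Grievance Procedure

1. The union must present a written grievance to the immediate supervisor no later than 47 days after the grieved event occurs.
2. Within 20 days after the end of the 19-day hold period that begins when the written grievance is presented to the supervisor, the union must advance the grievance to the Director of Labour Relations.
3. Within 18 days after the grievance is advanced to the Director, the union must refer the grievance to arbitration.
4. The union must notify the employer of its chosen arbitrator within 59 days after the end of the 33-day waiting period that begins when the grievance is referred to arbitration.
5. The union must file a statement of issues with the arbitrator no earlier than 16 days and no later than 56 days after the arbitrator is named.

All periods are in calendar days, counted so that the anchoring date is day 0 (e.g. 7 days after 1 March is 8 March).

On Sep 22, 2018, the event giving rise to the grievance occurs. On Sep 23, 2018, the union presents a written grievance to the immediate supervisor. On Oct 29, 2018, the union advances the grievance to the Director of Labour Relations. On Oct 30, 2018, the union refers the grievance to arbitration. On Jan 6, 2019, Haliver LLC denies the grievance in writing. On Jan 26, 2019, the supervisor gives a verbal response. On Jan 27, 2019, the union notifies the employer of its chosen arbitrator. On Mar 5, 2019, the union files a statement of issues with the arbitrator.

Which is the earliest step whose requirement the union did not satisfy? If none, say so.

Step 1: 47 days after Sep 22, 2018 (when the grieved event occurs) is Nov 8, 2018; Sep 23, 2018 is within that limit.
Step 2: 20 days after Oct 12, 2018 (end of the 19-day hold period, which began when the written grievance is presented to the supervisor on Sep 23, 2018) is Nov 1, 2018; done Oct 29, 2018 — timely.
Step 3: 18 days after Oct 29, 2018 (when the grievance is advanced to the Director) is Nov 16, 2018; done Oct 30, 2018 — timely.
Step 4: 59 days after Dec 2, 2018 (end of the 33-day waiting period, which began when the grievance is referred to arbitration on Oct 30, 2018) is Jan 30, 2019; done Jan 27, 2019 — timely.
Step 5: the window is 16–56 days after Jan 27, 2019 (when the arbitrator is named), so Feb 12, 2019 through Mar 24, 2019; done Mar 5, 2019 — within the window.

None — every step was satisfied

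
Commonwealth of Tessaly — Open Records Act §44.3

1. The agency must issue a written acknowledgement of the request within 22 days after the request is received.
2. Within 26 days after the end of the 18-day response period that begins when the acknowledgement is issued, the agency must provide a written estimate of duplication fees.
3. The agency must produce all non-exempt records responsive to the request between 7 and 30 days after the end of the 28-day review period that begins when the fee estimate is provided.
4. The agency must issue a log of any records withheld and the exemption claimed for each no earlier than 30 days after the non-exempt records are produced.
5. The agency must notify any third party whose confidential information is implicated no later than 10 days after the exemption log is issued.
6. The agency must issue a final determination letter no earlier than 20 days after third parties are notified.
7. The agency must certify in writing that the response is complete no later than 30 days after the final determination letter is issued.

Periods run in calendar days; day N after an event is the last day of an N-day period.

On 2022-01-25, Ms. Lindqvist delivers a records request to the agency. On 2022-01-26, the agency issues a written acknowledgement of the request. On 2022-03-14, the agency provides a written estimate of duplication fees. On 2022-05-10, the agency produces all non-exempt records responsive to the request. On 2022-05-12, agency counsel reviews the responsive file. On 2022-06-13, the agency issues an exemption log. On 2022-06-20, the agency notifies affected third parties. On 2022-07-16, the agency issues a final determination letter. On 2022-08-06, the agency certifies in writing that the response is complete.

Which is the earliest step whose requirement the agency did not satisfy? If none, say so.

Step 2

(1) due by 2022-01-25 + 22 days = 2022-02-16; completed 2022-01-26, before the deadline.
(2) due by 2022-02-13 + 26 days = 2022-03-11; 2022-03-14 misses that deadline by 3 days.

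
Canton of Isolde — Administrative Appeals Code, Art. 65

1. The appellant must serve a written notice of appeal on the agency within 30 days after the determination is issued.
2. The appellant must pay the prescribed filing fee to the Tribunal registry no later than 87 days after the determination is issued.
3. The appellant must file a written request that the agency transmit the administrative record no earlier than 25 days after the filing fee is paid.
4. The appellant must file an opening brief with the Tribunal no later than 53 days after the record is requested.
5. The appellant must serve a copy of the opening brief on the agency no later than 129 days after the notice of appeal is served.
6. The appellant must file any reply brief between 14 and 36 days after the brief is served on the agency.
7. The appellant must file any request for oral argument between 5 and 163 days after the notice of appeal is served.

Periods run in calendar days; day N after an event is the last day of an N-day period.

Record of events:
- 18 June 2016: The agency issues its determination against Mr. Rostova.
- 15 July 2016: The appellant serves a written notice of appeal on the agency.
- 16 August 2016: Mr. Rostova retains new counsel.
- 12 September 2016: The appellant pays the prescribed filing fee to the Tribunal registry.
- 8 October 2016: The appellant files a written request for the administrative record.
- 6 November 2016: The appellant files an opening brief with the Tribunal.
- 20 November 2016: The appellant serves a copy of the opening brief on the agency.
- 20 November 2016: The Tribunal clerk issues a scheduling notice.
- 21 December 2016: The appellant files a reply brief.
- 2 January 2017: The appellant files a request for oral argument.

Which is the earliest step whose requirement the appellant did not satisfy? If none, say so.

Step 7

Step 1: 30 days after 18 June 2016 (when the determination is issued) is 18 July 2016; done 15 July 2016 — timely.
Step 2: 87 days after 18 June 2016 (when the determination is issued) is 13 September 2016; 12 September 2016 is within that limit.
Step 3: the earliest permitted date is 25 days after 12 September 2016 (when the filing fee is paid), i.e. 7 October 2016; done 8 October 2016 — permitted.
Step 4: 53 days after 8 October 2016 (when the record is requested) is 30 November 2016; done 6 November 2016 — timely.
Step 5: 129 days after 15 July 2016 (when the notice of appeal is served) is 21 November 2016; 20 November 2016 is within that limit.
Step 6: the window is 14–36 days after 20 November 2016 (when the brief is served on the agency), so 4 December 2016 through 26 December 2016; 21 December 2016 falls inside that range.
Step 7: the window is 5–163 days after 15 July 2016 (when the notice of appeal is served), so 20 July 2016 through 25 December 2016; done 2 January 2017 — 8 days after the window closed.
No need to go further; step 7 was not satisfied.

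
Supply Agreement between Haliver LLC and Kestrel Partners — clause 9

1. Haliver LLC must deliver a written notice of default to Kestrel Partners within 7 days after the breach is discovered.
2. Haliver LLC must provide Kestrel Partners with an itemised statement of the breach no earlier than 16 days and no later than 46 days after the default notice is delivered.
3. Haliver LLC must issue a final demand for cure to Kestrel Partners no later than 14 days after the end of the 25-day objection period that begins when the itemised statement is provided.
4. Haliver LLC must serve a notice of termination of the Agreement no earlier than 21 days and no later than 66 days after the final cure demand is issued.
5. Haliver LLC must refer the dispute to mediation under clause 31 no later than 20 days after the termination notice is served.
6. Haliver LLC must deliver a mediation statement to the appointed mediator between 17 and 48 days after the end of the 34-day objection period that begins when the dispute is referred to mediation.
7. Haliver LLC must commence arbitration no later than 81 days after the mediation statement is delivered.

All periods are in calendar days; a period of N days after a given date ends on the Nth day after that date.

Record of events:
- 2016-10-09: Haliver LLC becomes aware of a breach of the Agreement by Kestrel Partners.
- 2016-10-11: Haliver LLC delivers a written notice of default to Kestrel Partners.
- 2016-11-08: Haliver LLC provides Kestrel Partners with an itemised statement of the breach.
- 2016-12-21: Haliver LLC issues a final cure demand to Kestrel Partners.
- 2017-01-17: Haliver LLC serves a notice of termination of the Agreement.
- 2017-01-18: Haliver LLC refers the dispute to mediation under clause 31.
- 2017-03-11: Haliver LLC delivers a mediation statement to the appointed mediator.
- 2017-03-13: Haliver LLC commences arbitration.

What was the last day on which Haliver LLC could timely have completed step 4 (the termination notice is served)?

Step 4 runs from 2016-12-21, when the final cure demand is issued. The window is 21–66 days after 2016-12-21; it closes on 2017-02-25.

2017-02-25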